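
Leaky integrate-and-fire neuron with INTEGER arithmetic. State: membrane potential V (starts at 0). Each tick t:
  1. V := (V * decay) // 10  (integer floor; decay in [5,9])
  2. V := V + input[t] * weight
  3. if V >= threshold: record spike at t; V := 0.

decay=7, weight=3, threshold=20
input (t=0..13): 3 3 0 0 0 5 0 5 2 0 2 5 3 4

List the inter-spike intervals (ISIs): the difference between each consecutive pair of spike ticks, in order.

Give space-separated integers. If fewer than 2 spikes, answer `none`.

Answer: 4

Derivation:
t=0: input=3 -> V=9
t=1: input=3 -> V=15
t=2: input=0 -> V=10
t=3: input=0 -> V=7
t=4: input=0 -> V=4
t=5: input=5 -> V=17
t=6: input=0 -> V=11
t=7: input=5 -> V=0 FIRE
t=8: input=2 -> V=6
t=9: input=0 -> V=4
t=10: input=2 -> V=8
t=11: input=5 -> V=0 FIRE
t=12: input=3 -> V=9
t=13: input=4 -> V=18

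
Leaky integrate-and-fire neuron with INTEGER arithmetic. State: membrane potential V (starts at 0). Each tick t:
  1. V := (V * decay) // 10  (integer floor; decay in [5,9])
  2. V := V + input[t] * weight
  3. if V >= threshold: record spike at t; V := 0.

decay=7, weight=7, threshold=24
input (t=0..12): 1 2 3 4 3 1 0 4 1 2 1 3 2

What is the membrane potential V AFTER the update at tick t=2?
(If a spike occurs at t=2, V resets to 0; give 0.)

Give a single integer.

Answer: 0

Derivation:
t=0: input=1 -> V=7
t=1: input=2 -> V=18
t=2: input=3 -> V=0 FIRE
t=3: input=4 -> V=0 FIRE
t=4: input=3 -> V=21
t=5: input=1 -> V=21
t=6: input=0 -> V=14
t=7: input=4 -> V=0 FIRE
t=8: input=1 -> V=7
t=9: input=2 -> V=18
t=10: input=1 -> V=19
t=11: input=3 -> V=0 FIRE
t=12: input=2 -> V=14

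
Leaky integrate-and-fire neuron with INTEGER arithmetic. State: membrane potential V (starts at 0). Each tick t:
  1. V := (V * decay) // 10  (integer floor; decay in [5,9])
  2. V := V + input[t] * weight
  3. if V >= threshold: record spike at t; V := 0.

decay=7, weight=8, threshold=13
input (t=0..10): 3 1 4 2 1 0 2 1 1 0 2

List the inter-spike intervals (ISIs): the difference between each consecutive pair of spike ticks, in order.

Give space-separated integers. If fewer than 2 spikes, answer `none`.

Answer: 2 1 3 2 2

Derivation:
t=0: input=3 -> V=0 FIRE
t=1: input=1 -> V=8
t=2: input=4 -> V=0 FIRE
t=3: input=2 -> V=0 FIRE
t=4: input=1 -> V=8
t=5: input=0 -> V=5
t=6: input=2 -> V=0 FIRE
t=7: input=1 -> V=8
t=8: input=1 -> V=0 FIRE
t=9: input=0 -> V=0
t=10: input=2 -> V=0 FIRE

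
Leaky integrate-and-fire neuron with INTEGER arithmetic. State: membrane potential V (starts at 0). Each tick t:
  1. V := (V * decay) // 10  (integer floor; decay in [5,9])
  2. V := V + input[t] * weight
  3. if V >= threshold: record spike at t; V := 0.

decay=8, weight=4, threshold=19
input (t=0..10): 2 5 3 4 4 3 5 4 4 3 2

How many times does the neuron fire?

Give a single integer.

Answer: 5

Derivation:
t=0: input=2 -> V=8
t=1: input=5 -> V=0 FIRE
t=2: input=3 -> V=12
t=3: input=4 -> V=0 FIRE
t=4: input=4 -> V=16
t=5: input=3 -> V=0 FIRE
t=6: input=5 -> V=0 FIRE
t=7: input=4 -> V=16
t=8: input=4 -> V=0 FIRE
t=9: input=3 -> V=12
t=10: input=2 -> V=17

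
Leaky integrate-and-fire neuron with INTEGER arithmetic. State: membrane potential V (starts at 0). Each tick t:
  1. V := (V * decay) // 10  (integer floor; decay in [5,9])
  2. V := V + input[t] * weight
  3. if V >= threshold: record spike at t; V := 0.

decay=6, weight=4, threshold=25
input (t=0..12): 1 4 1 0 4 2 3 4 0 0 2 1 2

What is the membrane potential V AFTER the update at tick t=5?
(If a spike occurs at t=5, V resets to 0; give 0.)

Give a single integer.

t=0: input=1 -> V=4
t=1: input=4 -> V=18
t=2: input=1 -> V=14
t=3: input=0 -> V=8
t=4: input=4 -> V=20
t=5: input=2 -> V=20
t=6: input=3 -> V=24
t=7: input=4 -> V=0 FIRE
t=8: input=0 -> V=0
t=9: input=0 -> V=0
t=10: input=2 -> V=8
t=11: input=1 -> V=8
t=12: input=2 -> V=12

Answer: 20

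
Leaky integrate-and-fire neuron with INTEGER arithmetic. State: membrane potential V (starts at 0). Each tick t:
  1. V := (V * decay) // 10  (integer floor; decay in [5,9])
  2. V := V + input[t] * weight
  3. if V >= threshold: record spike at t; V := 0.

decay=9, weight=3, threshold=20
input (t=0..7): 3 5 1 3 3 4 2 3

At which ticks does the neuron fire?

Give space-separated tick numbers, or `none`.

t=0: input=3 -> V=9
t=1: input=5 -> V=0 FIRE
t=2: input=1 -> V=3
t=3: input=3 -> V=11
t=4: input=3 -> V=18
t=5: input=4 -> V=0 FIRE
t=6: input=2 -> V=6
t=7: input=3 -> V=14

Answer: 1 5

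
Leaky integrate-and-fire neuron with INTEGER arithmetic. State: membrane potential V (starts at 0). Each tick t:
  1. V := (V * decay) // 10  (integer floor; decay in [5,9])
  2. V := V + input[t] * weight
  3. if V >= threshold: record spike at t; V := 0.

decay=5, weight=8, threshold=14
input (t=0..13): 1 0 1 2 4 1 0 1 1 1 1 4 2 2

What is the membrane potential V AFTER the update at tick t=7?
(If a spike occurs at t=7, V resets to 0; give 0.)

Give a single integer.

Answer: 10

Derivation:
t=0: input=1 -> V=8
t=1: input=0 -> V=4
t=2: input=1 -> V=10
t=3: input=2 -> V=0 FIRE
t=4: input=4 -> V=0 FIRE
t=5: input=1 -> V=8
t=6: input=0 -> V=4
t=7: input=1 -> V=10
t=8: input=1 -> V=13
t=9: input=1 -> V=0 FIRE
t=10: input=1 -> V=8
t=11: input=4 -> V=0 FIRE
t=12: input=2 -> V=0 FIRE
t=13: input=2 -> V=0 FIRE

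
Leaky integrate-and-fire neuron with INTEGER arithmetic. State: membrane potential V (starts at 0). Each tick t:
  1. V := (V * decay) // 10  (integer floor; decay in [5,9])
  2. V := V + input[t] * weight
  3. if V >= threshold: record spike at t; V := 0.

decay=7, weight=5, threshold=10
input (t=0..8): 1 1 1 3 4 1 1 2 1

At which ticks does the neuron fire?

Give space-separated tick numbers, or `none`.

t=0: input=1 -> V=5
t=1: input=1 -> V=8
t=2: input=1 -> V=0 FIRE
t=3: input=3 -> V=0 FIRE
t=4: input=4 -> V=0 FIRE
t=5: input=1 -> V=5
t=6: input=1 -> V=8
t=7: input=2 -> V=0 FIRE
t=8: input=1 -> V=5

Answer: 2 3 4 7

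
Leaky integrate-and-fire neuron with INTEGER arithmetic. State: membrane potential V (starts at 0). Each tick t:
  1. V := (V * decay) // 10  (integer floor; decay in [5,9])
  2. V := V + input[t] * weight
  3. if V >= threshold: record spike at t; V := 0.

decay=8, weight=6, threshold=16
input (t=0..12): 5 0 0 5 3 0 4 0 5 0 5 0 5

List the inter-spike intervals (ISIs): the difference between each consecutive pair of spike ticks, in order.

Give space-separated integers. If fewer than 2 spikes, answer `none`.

Answer: 3 1 2 2 2 2

Derivation:
t=0: input=5 -> V=0 FIRE
t=1: input=0 -> V=0
t=2: input=0 -> V=0
t=3: input=5 -> V=0 FIRE
t=4: input=3 -> V=0 FIRE
t=5: input=0 -> V=0
t=6: input=4 -> V=0 FIRE
t=7: input=0 -> V=0
t=8: input=5 -> V=0 FIRE
t=9: input=0 -> V=0
t=10: input=5 -> V=0 FIRE
t=11: input=0 -> V=0
t=12: input=5 -> V=0 FIRE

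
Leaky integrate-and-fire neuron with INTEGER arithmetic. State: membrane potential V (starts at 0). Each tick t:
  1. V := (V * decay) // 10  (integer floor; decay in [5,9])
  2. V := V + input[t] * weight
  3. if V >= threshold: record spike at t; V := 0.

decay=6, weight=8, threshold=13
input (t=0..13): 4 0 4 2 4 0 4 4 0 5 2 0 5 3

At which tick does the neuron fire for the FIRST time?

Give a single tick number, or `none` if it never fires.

Answer: 0

Derivation:
t=0: input=4 -> V=0 FIRE
t=1: input=0 -> V=0
t=2: input=4 -> V=0 FIRE
t=3: input=2 -> V=0 FIRE
t=4: input=4 -> V=0 FIRE
t=5: input=0 -> V=0
t=6: input=4 -> V=0 FIRE
t=7: input=4 -> V=0 FIRE
t=8: input=0 -> V=0
t=9: input=5 -> V=0 FIRE
t=10: input=2 -> V=0 FIRE
t=11: input=0 -> V=0
t=12: input=5 -> V=0 FIRE
t=13: input=3 -> V=0 FIRE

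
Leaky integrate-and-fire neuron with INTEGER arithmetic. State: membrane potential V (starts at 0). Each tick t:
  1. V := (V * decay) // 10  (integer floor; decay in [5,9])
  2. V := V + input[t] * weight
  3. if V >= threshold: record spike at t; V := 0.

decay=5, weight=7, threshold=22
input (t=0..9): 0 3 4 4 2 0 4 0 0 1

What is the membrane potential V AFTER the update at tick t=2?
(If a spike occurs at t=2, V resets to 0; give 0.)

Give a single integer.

t=0: input=0 -> V=0
t=1: input=3 -> V=21
t=2: input=4 -> V=0 FIRE
t=3: input=4 -> V=0 FIRE
t=4: input=2 -> V=14
t=5: input=0 -> V=7
t=6: input=4 -> V=0 FIRE
t=7: input=0 -> V=0
t=8: input=0 -> V=0
t=9: input=1 -> V=7

Answer: 0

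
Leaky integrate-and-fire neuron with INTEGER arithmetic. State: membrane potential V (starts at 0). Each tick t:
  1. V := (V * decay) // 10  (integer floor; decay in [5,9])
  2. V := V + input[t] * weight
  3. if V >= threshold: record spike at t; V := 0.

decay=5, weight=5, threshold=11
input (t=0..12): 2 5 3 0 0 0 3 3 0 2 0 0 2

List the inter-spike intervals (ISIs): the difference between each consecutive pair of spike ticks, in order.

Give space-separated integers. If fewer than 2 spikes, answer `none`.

Answer: 1 4 1 5

Derivation:
t=0: input=2 -> V=10
t=1: input=5 -> V=0 FIRE
t=2: input=3 -> V=0 FIRE
t=3: input=0 -> V=0
t=4: input=0 -> V=0
t=5: input=0 -> V=0
t=6: input=3 -> V=0 FIRE
t=7: input=3 -> V=0 FIRE
t=8: input=0 -> V=0
t=9: input=2 -> V=10
t=10: input=0 -> V=5
t=11: input=0 -> V=2
t=12: input=2 -> V=0 FIRE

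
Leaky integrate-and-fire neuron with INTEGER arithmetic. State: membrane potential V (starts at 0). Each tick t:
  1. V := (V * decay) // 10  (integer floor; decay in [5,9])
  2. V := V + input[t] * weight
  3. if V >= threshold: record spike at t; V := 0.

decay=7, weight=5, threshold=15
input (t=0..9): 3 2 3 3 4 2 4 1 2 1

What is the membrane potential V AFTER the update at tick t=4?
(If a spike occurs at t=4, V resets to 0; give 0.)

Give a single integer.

Answer: 0

Derivation:
t=0: input=3 -> V=0 FIRE
t=1: input=2 -> V=10
t=2: input=3 -> V=0 FIRE
t=3: input=3 -> V=0 FIRE
t=4: input=4 -> V=0 FIRE
t=5: input=2 -> V=10
t=6: input=4 -> V=0 FIRE
t=7: input=1 -> V=5
t=8: input=2 -> V=13
t=9: input=1 -> V=14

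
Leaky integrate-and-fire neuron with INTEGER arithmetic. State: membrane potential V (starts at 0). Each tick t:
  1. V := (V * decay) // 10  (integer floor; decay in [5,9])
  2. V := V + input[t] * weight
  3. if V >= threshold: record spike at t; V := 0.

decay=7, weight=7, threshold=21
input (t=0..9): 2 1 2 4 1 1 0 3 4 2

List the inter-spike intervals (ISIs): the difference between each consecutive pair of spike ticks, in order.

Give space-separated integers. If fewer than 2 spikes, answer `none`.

Answer: 1 4 1

Derivation:
t=0: input=2 -> V=14
t=1: input=1 -> V=16
t=2: input=2 -> V=0 FIRE
t=3: input=4 -> V=0 FIRE
t=4: input=1 -> V=7
t=5: input=1 -> V=11
t=6: input=0 -> V=7
t=7: input=3 -> V=0 FIRE
t=8: input=4 -> V=0 FIRE
t=9: input=2 -> V=14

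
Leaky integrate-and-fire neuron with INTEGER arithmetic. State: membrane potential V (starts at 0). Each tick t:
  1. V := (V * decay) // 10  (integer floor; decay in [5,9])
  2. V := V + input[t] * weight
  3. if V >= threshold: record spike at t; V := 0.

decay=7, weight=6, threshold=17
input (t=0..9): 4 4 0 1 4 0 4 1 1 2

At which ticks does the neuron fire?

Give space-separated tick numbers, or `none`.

t=0: input=4 -> V=0 FIRE
t=1: input=4 -> V=0 FIRE
t=2: input=0 -> V=0
t=3: input=1 -> V=6
t=4: input=4 -> V=0 FIRE
t=5: input=0 -> V=0
t=6: input=4 -> V=0 FIRE
t=7: input=1 -> V=6
t=8: input=1 -> V=10
t=9: input=2 -> V=0 FIRE

Answer: 0 1 4 6 9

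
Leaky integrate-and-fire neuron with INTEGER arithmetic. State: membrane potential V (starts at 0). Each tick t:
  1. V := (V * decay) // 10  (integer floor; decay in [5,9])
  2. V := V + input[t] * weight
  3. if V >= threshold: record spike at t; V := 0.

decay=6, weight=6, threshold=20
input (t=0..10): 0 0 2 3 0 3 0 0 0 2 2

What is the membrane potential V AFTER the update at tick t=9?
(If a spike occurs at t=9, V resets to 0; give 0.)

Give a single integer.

t=0: input=0 -> V=0
t=1: input=0 -> V=0
t=2: input=2 -> V=12
t=3: input=3 -> V=0 FIRE
t=4: input=0 -> V=0
t=5: input=3 -> V=18
t=6: input=0 -> V=10
t=7: input=0 -> V=6
t=8: input=0 -> V=3
t=9: input=2 -> V=13
t=10: input=2 -> V=19

Answer: 13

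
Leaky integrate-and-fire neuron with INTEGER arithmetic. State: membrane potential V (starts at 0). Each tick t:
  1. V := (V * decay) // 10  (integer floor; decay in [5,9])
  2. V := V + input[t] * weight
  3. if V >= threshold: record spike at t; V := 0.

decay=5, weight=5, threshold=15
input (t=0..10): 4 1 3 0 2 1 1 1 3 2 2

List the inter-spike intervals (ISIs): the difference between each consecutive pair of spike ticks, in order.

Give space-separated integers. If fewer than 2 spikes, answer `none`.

Answer: 2 6 2

Derivation:
t=0: input=4 -> V=0 FIRE
t=1: input=1 -> V=5
t=2: input=3 -> V=0 FIRE
t=3: input=0 -> V=0
t=4: input=2 -> V=10
t=5: input=1 -> V=10
t=6: input=1 -> V=10
t=7: input=1 -> V=10
t=8: input=3 -> V=0 FIRE
t=9: input=2 -> V=10
t=10: input=2 -> V=0 FIRE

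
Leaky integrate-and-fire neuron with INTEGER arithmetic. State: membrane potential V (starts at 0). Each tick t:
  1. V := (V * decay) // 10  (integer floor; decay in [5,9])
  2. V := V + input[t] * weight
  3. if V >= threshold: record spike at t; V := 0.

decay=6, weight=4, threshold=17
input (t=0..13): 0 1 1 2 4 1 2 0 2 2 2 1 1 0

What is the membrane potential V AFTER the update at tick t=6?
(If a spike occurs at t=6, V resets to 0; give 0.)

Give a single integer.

Answer: 10

Derivation:
t=0: input=0 -> V=0
t=1: input=1 -> V=4
t=2: input=1 -> V=6
t=3: input=2 -> V=11
t=4: input=4 -> V=0 FIRE
t=5: input=1 -> V=4
t=6: input=2 -> V=10
t=7: input=0 -> V=6
t=8: input=2 -> V=11
t=9: input=2 -> V=14
t=10: input=2 -> V=16
t=11: input=1 -> V=13
t=12: input=1 -> V=11
t=13: input=0 -> V=6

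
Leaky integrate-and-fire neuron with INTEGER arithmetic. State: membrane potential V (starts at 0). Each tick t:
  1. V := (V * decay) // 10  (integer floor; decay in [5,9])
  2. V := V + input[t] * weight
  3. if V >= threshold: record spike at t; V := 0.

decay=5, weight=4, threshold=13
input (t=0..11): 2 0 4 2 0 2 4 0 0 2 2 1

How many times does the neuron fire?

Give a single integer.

Answer: 2

Derivation:
t=0: input=2 -> V=8
t=1: input=0 -> V=4
t=2: input=4 -> V=0 FIRE
t=3: input=2 -> V=8
t=4: input=0 -> V=4
t=5: input=2 -> V=10
t=6: input=4 -> V=0 FIRE
t=7: input=0 -> V=0
t=8: input=0 -> V=0
t=9: input=2 -> V=8
t=10: input=2 -> V=12
t=11: input=1 -> V=10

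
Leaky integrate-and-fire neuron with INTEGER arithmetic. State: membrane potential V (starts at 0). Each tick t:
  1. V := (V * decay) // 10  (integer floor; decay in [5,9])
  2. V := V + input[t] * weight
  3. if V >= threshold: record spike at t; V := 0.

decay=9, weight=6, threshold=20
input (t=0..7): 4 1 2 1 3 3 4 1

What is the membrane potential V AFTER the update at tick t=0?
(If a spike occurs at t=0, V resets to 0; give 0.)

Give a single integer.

Answer: 0

Derivation:
t=0: input=4 -> V=0 FIRE
t=1: input=1 -> V=6
t=2: input=2 -> V=17
t=3: input=1 -> V=0 FIRE
t=4: input=3 -> V=18
t=5: input=3 -> V=0 FIRE
t=6: input=4 -> V=0 FIRE
t=7: input=1 -> V=6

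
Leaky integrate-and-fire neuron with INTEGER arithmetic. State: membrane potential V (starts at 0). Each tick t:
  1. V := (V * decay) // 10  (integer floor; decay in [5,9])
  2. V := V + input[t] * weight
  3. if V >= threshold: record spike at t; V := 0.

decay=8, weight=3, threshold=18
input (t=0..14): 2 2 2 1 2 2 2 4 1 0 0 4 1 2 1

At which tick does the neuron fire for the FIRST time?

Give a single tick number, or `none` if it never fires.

t=0: input=2 -> V=6
t=1: input=2 -> V=10
t=2: input=2 -> V=14
t=3: input=1 -> V=14
t=4: input=2 -> V=17
t=5: input=2 -> V=0 FIRE
t=6: input=2 -> V=6
t=7: input=4 -> V=16
t=8: input=1 -> V=15
t=9: input=0 -> V=12
t=10: input=0 -> V=9
t=11: input=4 -> V=0 FIRE
t=12: input=1 -> V=3
t=13: input=2 -> V=8
t=14: input=1 -> V=9

Answer: 5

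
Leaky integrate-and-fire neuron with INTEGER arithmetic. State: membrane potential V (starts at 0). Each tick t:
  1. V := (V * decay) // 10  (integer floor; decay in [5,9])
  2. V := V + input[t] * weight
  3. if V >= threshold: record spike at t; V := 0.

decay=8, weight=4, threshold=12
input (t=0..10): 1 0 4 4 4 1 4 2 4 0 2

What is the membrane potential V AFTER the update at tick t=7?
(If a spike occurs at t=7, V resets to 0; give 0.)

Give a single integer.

t=0: input=1 -> V=4
t=1: input=0 -> V=3
t=2: input=4 -> V=0 FIRE
t=3: input=4 -> V=0 FIRE
t=4: input=4 -> V=0 FIRE
t=5: input=1 -> V=4
t=6: input=4 -> V=0 FIRE
t=7: input=2 -> V=8
t=8: input=4 -> V=0 FIRE
t=9: input=0 -> V=0
t=10: input=2 -> V=8

Answer: 8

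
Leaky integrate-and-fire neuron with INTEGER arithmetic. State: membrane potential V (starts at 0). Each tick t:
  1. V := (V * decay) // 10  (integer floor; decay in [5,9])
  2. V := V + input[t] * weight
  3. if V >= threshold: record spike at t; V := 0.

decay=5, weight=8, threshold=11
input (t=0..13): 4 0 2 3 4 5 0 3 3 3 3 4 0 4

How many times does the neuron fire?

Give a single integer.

t=0: input=4 -> V=0 FIRE
t=1: input=0 -> V=0
t=2: input=2 -> V=0 FIRE
t=3: input=3 -> V=0 FIRE
t=4: input=4 -> V=0 FIRE
t=5: input=5 -> V=0 FIRE
t=6: input=0 -> V=0
t=7: input=3 -> V=0 FIRE
t=8: input=3 -> V=0 FIRE
t=9: input=3 -> V=0 FIRE
t=10: input=3 -> V=0 FIRE
t=11: input=4 -> V=0 FIRE
t=12: input=0 -> V=0
t=13: input=4 -> V=0 FIRE

Answer: 11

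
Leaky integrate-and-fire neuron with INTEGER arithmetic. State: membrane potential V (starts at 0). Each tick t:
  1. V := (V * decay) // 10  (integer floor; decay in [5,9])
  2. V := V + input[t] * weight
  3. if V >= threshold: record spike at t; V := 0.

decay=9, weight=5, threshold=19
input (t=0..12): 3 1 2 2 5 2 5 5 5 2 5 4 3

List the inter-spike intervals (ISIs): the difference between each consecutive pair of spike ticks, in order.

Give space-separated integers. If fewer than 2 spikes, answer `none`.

t=0: input=3 -> V=15
t=1: input=1 -> V=18
t=2: input=2 -> V=0 FIRE
t=3: input=2 -> V=10
t=4: input=5 -> V=0 FIRE
t=5: input=2 -> V=10
t=6: input=5 -> V=0 FIRE
t=7: input=5 -> V=0 FIRE
t=8: input=5 -> V=0 FIRE
t=9: input=2 -> V=10
t=10: input=5 -> V=0 FIRE
t=11: input=4 -> V=0 FIRE
t=12: input=3 -> V=15

Answer: 2 2 1 1 2 1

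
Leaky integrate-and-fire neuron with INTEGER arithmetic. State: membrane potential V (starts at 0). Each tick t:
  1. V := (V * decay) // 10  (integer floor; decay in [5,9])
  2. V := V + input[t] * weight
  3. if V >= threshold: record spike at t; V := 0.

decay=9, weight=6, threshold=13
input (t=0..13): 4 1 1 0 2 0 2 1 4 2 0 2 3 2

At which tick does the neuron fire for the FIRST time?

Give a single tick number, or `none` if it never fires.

Answer: 0

Derivation:
t=0: input=4 -> V=0 FIRE
t=1: input=1 -> V=6
t=2: input=1 -> V=11
t=3: input=0 -> V=9
t=4: input=2 -> V=0 FIRE
t=5: input=0 -> V=0
t=6: input=2 -> V=12
t=7: input=1 -> V=0 FIRE
t=8: input=4 -> V=0 FIRE
t=9: input=2 -> V=12
t=10: input=0 -> V=10
t=11: input=2 -> V=0 FIRE
t=12: input=3 -> V=0 FIRE
t=13: input=2 -> V=12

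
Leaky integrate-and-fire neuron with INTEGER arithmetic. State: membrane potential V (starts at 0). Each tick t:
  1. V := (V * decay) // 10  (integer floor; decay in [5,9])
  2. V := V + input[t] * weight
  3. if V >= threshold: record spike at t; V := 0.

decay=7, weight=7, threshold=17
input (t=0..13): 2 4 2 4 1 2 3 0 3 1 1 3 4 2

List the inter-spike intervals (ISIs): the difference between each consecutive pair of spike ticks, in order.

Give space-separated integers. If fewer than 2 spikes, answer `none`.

Answer: 2 2 1 2 3 1

Derivation:
t=0: input=2 -> V=14
t=1: input=4 -> V=0 FIRE
t=2: input=2 -> V=14
t=3: input=4 -> V=0 FIRE
t=4: input=1 -> V=7
t=5: input=2 -> V=0 FIRE
t=6: input=3 -> V=0 FIRE
t=7: input=0 -> V=0
t=8: input=3 -> V=0 FIRE
t=9: input=1 -> V=7
t=10: input=1 -> V=11
t=11: input=3 -> V=0 FIRE
t=12: input=4 -> V=0 FIRE
t=13: input=2 -> V=14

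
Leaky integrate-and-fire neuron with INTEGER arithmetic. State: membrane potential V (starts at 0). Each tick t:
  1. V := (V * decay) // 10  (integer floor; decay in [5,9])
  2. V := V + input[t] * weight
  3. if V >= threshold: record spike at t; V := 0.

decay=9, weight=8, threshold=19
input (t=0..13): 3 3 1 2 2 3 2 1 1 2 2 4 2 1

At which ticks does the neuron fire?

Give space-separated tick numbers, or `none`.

Answer: 0 1 3 5 7 9 11 13

Derivation:
t=0: input=3 -> V=0 FIRE
t=1: input=3 -> V=0 FIRE
t=2: input=1 -> V=8
t=3: input=2 -> V=0 FIRE
t=4: input=2 -> V=16
t=5: input=3 -> V=0 FIRE
t=6: input=2 -> V=16
t=7: input=1 -> V=0 FIRE
t=8: input=1 -> V=8
t=9: input=2 -> V=0 FIRE
t=10: input=2 -> V=16
t=11: input=4 -> V=0 FIRE
t=12: input=2 -> V=16
t=13: input=1 -> V=0 FIRE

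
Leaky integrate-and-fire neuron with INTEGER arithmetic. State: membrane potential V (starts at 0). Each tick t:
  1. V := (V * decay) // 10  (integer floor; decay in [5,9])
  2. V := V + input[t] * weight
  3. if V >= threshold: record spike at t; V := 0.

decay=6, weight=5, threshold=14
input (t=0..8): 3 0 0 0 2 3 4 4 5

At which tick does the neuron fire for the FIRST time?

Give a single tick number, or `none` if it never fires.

Answer: 0

Derivation:
t=0: input=3 -> V=0 FIRE
t=1: input=0 -> V=0
t=2: input=0 -> V=0
t=3: input=0 -> V=0
t=4: input=2 -> V=10
t=5: input=3 -> V=0 FIRE
t=6: input=4 -> V=0 FIRE
t=7: input=4 -> V=0 FIRE
t=8: input=5 -> V=0 FIRE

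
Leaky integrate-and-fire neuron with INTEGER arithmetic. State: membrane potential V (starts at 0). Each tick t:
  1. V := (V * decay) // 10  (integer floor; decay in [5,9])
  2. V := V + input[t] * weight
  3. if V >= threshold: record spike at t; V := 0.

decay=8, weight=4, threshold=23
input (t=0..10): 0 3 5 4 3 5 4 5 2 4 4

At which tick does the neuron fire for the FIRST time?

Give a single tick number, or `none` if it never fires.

t=0: input=0 -> V=0
t=1: input=3 -> V=12
t=2: input=5 -> V=0 FIRE
t=3: input=4 -> V=16
t=4: input=3 -> V=0 FIRE
t=5: input=5 -> V=20
t=6: input=4 -> V=0 FIRE
t=7: input=5 -> V=20
t=8: input=2 -> V=0 FIRE
t=9: input=4 -> V=16
t=10: input=4 -> V=0 FIRE

Answer: 2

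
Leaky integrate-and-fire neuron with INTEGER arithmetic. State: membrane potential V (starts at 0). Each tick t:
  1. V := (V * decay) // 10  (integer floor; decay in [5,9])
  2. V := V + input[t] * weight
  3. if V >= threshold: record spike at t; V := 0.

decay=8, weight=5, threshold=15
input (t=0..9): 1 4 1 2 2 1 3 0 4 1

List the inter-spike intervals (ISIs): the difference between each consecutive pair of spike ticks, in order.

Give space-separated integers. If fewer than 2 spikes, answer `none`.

Answer: 3 2 2

Derivation:
t=0: input=1 -> V=5
t=1: input=4 -> V=0 FIRE
t=2: input=1 -> V=5
t=3: input=2 -> V=14
t=4: input=2 -> V=0 FIRE
t=5: input=1 -> V=5
t=6: input=3 -> V=0 FIRE
t=7: input=0 -> V=0
t=8: input=4 -> V=0 FIRE
t=9: input=1 -> V=5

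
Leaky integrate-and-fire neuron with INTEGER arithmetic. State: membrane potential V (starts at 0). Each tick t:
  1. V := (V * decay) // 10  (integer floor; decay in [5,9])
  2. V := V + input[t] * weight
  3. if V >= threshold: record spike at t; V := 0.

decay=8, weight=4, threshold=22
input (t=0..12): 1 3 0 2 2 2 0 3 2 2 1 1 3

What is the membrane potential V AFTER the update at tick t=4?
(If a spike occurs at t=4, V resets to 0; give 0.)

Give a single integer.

t=0: input=1 -> V=4
t=1: input=3 -> V=15
t=2: input=0 -> V=12
t=3: input=2 -> V=17
t=4: input=2 -> V=21
t=5: input=2 -> V=0 FIRE
t=6: input=0 -> V=0
t=7: input=3 -> V=12
t=8: input=2 -> V=17
t=9: input=2 -> V=21
t=10: input=1 -> V=20
t=11: input=1 -> V=20
t=12: input=3 -> V=0 FIRE

Answer: 21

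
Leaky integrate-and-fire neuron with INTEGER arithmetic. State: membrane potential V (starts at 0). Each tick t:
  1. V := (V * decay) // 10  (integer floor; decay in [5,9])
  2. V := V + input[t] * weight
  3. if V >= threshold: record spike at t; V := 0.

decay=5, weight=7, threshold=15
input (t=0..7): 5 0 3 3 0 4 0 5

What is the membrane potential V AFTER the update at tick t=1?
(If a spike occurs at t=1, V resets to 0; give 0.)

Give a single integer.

Answer: 0

Derivation:
t=0: input=5 -> V=0 FIRE
t=1: input=0 -> V=0
t=2: input=3 -> V=0 FIRE
t=3: input=3 -> V=0 FIRE
t=4: input=0 -> V=0
t=5: input=4 -> V=0 FIRE
t=6: input=0 -> V=0
t=7: input=5 -> V=0 FIRE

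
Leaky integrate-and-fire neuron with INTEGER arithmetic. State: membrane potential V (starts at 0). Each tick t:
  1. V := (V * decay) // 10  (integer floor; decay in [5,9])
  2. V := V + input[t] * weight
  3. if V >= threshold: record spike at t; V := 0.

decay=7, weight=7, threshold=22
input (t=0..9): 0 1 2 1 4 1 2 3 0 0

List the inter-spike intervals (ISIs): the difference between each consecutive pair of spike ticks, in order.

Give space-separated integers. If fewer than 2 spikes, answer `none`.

t=0: input=0 -> V=0
t=1: input=1 -> V=7
t=2: input=2 -> V=18
t=3: input=1 -> V=19
t=4: input=4 -> V=0 FIRE
t=5: input=1 -> V=7
t=6: input=2 -> V=18
t=7: input=3 -> V=0 FIRE
t=8: input=0 -> V=0
t=9: input=0 -> V=0

Answer: 3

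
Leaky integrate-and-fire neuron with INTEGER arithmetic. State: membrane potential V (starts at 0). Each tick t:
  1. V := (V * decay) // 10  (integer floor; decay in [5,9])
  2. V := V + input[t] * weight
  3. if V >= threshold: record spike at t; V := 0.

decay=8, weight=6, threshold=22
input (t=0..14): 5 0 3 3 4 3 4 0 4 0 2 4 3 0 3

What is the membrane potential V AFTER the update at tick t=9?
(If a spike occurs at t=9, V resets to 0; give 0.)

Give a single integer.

Answer: 0

Derivation:
t=0: input=5 -> V=0 FIRE
t=1: input=0 -> V=0
t=2: input=3 -> V=18
t=3: input=3 -> V=0 FIRE
t=4: input=4 -> V=0 FIRE
t=5: input=3 -> V=18
t=6: input=4 -> V=0 FIRE
t=7: input=0 -> V=0
t=8: input=4 -> V=0 FIRE
t=9: input=0 -> V=0
t=10: input=2 -> V=12
t=11: input=4 -> V=0 FIRE
t=12: input=3 -> V=18
t=13: input=0 -> V=14
t=14: input=3 -> V=0 FIRE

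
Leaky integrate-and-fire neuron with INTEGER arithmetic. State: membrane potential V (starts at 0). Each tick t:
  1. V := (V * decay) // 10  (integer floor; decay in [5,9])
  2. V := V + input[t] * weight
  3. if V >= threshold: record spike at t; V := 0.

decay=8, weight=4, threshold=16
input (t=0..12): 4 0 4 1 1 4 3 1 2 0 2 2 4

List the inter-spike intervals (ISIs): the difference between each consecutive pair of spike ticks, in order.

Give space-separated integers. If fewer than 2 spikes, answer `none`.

Answer: 2 3 3 4

Derivation:
t=0: input=4 -> V=0 FIRE
t=1: input=0 -> V=0
t=2: input=4 -> V=0 FIRE
t=3: input=1 -> V=4
t=4: input=1 -> V=7
t=5: input=4 -> V=0 FIRE
t=6: input=3 -> V=12
t=7: input=1 -> V=13
t=8: input=2 -> V=0 FIRE
t=9: input=0 -> V=0
t=10: input=2 -> V=8
t=11: input=2 -> V=14
t=12: input=4 -> V=0 FIRE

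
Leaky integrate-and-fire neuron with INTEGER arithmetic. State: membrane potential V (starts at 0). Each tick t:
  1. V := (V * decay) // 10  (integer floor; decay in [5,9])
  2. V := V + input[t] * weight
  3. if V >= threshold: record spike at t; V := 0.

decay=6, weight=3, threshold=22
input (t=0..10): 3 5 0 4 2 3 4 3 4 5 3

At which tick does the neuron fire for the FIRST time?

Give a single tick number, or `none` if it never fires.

Answer: 6

Derivation:
t=0: input=3 -> V=9
t=1: input=5 -> V=20
t=2: input=0 -> V=12
t=3: input=4 -> V=19
t=4: input=2 -> V=17
t=5: input=3 -> V=19
t=6: input=4 -> V=0 FIRE
t=7: input=3 -> V=9
t=8: input=4 -> V=17
t=9: input=5 -> V=0 FIRE
t=10: input=3 -> V=9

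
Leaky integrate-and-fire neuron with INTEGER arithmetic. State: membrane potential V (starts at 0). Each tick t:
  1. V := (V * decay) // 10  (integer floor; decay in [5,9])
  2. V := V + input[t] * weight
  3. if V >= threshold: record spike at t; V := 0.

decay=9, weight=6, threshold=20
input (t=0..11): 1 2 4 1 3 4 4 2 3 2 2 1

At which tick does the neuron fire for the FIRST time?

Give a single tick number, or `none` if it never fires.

t=0: input=1 -> V=6
t=1: input=2 -> V=17
t=2: input=4 -> V=0 FIRE
t=3: input=1 -> V=6
t=4: input=3 -> V=0 FIRE
t=5: input=4 -> V=0 FIRE
t=6: input=4 -> V=0 FIRE
t=7: input=2 -> V=12
t=8: input=3 -> V=0 FIRE
t=9: input=2 -> V=12
t=10: input=2 -> V=0 FIRE
t=11: input=1 -> V=6

Answer: 2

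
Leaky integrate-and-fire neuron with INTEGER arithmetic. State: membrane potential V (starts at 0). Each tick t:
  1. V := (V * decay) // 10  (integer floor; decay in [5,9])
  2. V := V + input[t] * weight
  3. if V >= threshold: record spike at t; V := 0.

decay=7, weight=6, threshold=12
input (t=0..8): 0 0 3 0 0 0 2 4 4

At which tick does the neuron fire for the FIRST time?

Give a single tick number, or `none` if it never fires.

Answer: 2

Derivation:
t=0: input=0 -> V=0
t=1: input=0 -> V=0
t=2: input=3 -> V=0 FIRE
t=3: input=0 -> V=0
t=4: input=0 -> V=0
t=5: input=0 -> V=0
t=6: input=2 -> V=0 FIRE
t=7: input=4 -> V=0 FIRE
t=8: input=4 -> V=0 FIRE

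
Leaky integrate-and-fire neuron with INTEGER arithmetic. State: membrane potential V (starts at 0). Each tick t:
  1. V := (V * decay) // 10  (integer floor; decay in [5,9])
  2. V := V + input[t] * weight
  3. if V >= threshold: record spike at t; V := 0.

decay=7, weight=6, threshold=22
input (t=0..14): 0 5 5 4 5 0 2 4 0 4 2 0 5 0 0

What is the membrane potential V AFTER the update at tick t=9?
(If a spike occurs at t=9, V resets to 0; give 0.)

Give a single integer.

t=0: input=0 -> V=0
t=1: input=5 -> V=0 FIRE
t=2: input=5 -> V=0 FIRE
t=3: input=4 -> V=0 FIRE
t=4: input=5 -> V=0 FIRE
t=5: input=0 -> V=0
t=6: input=2 -> V=12
t=7: input=4 -> V=0 FIRE
t=8: input=0 -> V=0
t=9: input=4 -> V=0 FIRE
t=10: input=2 -> V=12
t=11: input=0 -> V=8
t=12: input=5 -> V=0 FIRE
t=13: input=0 -> V=0
t=14: input=0 -> V=0

Answer: 0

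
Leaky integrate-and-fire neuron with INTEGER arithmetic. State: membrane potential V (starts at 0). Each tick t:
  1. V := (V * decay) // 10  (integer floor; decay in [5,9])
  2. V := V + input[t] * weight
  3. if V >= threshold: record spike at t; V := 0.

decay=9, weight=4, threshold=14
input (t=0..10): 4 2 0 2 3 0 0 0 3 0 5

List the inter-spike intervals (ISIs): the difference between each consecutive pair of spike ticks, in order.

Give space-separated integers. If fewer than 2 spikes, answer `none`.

Answer: 3 5 2

Derivation:
t=0: input=4 -> V=0 FIRE
t=1: input=2 -> V=8
t=2: input=0 -> V=7
t=3: input=2 -> V=0 FIRE
t=4: input=3 -> V=12
t=5: input=0 -> V=10
t=6: input=0 -> V=9
t=7: input=0 -> V=8
t=8: input=3 -> V=0 FIRE
t=9: input=0 -> V=0
t=10: input=5 -> V=0 FIRE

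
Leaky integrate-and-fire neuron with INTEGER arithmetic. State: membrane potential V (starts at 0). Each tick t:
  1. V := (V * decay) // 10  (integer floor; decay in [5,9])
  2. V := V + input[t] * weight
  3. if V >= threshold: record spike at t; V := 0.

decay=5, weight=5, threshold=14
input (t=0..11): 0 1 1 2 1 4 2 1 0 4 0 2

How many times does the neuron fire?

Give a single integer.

Answer: 2

Derivation:
t=0: input=0 -> V=0
t=1: input=1 -> V=5
t=2: input=1 -> V=7
t=3: input=2 -> V=13
t=4: input=1 -> V=11
t=5: input=4 -> V=0 FIRE
t=6: input=2 -> V=10
t=7: input=1 -> V=10
t=8: input=0 -> V=5
t=9: input=4 -> V=0 FIRE
t=10: input=0 -> V=0
t=11: input=2 -> V=10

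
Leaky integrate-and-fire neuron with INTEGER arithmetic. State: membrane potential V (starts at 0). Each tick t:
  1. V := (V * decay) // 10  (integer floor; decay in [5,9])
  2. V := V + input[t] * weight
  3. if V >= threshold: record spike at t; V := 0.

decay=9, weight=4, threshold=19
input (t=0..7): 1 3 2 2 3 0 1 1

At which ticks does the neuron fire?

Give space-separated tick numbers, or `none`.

t=0: input=1 -> V=4
t=1: input=3 -> V=15
t=2: input=2 -> V=0 FIRE
t=3: input=2 -> V=8
t=4: input=3 -> V=0 FIRE
t=5: input=0 -> V=0
t=6: input=1 -> V=4
t=7: input=1 -> V=7

Answer: 2 4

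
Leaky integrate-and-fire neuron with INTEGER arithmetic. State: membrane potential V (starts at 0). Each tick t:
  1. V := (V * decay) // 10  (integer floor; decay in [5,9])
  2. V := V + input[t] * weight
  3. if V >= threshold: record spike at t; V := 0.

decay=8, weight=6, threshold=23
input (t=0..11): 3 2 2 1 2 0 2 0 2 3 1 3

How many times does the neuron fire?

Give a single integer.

t=0: input=3 -> V=18
t=1: input=2 -> V=0 FIRE
t=2: input=2 -> V=12
t=3: input=1 -> V=15
t=4: input=2 -> V=0 FIRE
t=5: input=0 -> V=0
t=6: input=2 -> V=12
t=7: input=0 -> V=9
t=8: input=2 -> V=19
t=9: input=3 -> V=0 FIRE
t=10: input=1 -> V=6
t=11: input=3 -> V=22

Answer: 3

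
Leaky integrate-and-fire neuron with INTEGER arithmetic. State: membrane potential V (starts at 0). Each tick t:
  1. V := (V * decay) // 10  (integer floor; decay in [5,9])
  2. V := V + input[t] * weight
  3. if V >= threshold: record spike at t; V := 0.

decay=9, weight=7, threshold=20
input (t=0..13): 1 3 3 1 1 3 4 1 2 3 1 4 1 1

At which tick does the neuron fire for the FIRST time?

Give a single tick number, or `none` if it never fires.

t=0: input=1 -> V=7
t=1: input=3 -> V=0 FIRE
t=2: input=3 -> V=0 FIRE
t=3: input=1 -> V=7
t=4: input=1 -> V=13
t=5: input=3 -> V=0 FIRE
t=6: input=4 -> V=0 FIRE
t=7: input=1 -> V=7
t=8: input=2 -> V=0 FIRE
t=9: input=3 -> V=0 FIRE
t=10: input=1 -> V=7
t=11: input=4 -> V=0 FIRE
t=12: input=1 -> V=7
t=13: input=1 -> V=13

Answer: 1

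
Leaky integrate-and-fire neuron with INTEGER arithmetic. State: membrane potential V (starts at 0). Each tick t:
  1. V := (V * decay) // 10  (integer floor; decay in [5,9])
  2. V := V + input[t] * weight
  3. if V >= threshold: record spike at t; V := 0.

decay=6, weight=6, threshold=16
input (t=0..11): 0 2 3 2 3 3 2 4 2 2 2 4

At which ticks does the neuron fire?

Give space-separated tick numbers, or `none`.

Answer: 2 4 5 7 9 11

Derivation:
t=0: input=0 -> V=0
t=1: input=2 -> V=12
t=2: input=3 -> V=0 FIRE
t=3: input=2 -> V=12
t=4: input=3 -> V=0 FIRE
t=5: input=3 -> V=0 FIRE
t=6: input=2 -> V=12
t=7: input=4 -> V=0 FIRE
t=8: input=2 -> V=12
t=9: input=2 -> V=0 FIRE
t=10: input=2 -> V=12
t=11: input=4 -> V=0 FIRE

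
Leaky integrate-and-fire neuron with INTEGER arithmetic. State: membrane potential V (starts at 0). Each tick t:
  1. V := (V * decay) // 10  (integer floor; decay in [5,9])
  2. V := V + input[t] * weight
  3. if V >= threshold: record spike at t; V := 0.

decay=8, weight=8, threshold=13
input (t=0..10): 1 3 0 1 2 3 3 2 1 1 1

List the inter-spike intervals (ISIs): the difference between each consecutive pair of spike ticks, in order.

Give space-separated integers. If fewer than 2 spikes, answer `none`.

Answer: 3 1 1 1 2

Derivation:
t=0: input=1 -> V=8
t=1: input=3 -> V=0 FIRE
t=2: input=0 -> V=0
t=3: input=1 -> V=8
t=4: input=2 -> V=0 FIRE
t=5: input=3 -> V=0 FIRE
t=6: input=3 -> V=0 FIRE
t=7: input=2 -> V=0 FIRE
t=8: input=1 -> V=8
t=9: input=1 -> V=0 FIRE
t=10: input=1 -> V=8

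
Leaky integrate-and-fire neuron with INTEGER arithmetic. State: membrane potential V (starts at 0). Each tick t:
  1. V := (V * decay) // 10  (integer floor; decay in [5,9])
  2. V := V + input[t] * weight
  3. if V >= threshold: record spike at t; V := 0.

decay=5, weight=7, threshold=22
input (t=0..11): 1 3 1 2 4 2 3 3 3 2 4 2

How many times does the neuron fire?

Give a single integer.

t=0: input=1 -> V=7
t=1: input=3 -> V=0 FIRE
t=2: input=1 -> V=7
t=3: input=2 -> V=17
t=4: input=4 -> V=0 FIRE
t=5: input=2 -> V=14
t=6: input=3 -> V=0 FIRE
t=7: input=3 -> V=21
t=8: input=3 -> V=0 FIRE
t=9: input=2 -> V=14
t=10: input=4 -> V=0 FIRE
t=11: input=2 -> V=14

Answer: 5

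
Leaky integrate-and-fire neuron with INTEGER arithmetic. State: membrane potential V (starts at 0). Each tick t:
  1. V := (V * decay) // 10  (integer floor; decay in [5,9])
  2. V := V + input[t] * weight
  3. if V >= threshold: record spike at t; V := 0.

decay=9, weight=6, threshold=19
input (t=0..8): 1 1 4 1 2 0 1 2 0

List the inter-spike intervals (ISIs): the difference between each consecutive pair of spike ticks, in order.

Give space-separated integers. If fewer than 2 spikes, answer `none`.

t=0: input=1 -> V=6
t=1: input=1 -> V=11
t=2: input=4 -> V=0 FIRE
t=3: input=1 -> V=6
t=4: input=2 -> V=17
t=5: input=0 -> V=15
t=6: input=1 -> V=0 FIRE
t=7: input=2 -> V=12
t=8: input=0 -> V=10

Answer: 4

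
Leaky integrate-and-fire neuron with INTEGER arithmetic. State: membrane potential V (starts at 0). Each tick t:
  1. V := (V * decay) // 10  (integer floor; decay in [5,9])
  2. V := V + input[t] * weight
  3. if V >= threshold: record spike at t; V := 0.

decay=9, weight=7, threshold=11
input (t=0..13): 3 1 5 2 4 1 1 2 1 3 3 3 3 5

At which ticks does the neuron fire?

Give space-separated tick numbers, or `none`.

t=0: input=3 -> V=0 FIRE
t=1: input=1 -> V=7
t=2: input=5 -> V=0 FIRE
t=3: input=2 -> V=0 FIRE
t=4: input=4 -> V=0 FIRE
t=5: input=1 -> V=7
t=6: input=1 -> V=0 FIRE
t=7: input=2 -> V=0 FIRE
t=8: input=1 -> V=7
t=9: input=3 -> V=0 FIRE
t=10: input=3 -> V=0 FIRE
t=11: input=3 -> V=0 FIRE
t=12: input=3 -> V=0 FIRE
t=13: input=5 -> V=0 FIRE

Answer: 0 2 3 4 6 7 9 10 11 12 13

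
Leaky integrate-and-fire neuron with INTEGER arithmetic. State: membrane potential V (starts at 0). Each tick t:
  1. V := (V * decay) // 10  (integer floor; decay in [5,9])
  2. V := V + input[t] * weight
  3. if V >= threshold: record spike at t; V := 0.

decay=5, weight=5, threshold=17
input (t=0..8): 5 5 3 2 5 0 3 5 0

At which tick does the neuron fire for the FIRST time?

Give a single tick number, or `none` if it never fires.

Answer: 0

Derivation:
t=0: input=5 -> V=0 FIRE
t=1: input=5 -> V=0 FIRE
t=2: input=3 -> V=15
t=3: input=2 -> V=0 FIRE
t=4: input=5 -> V=0 FIRE
t=5: input=0 -> V=0
t=6: input=3 -> V=15
t=7: input=5 -> V=0 FIRE
t=8: input=0 -> V=0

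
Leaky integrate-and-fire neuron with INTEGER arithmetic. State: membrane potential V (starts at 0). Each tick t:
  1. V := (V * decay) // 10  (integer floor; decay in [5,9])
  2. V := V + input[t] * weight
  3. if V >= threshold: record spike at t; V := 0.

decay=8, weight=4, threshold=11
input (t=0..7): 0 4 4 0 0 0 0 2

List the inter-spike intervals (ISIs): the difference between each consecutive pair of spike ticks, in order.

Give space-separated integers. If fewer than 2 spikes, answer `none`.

t=0: input=0 -> V=0
t=1: input=4 -> V=0 FIRE
t=2: input=4 -> V=0 FIRE
t=3: input=0 -> V=0
t=4: input=0 -> V=0
t=5: input=0 -> V=0
t=6: input=0 -> V=0
t=7: input=2 -> V=8

Answer: 1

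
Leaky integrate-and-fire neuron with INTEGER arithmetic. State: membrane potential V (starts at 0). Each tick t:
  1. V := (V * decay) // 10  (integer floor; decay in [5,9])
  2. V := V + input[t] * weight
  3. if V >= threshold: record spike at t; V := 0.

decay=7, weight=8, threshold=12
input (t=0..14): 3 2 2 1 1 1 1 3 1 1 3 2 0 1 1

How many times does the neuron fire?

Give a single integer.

Answer: 10

Derivation:
t=0: input=3 -> V=0 FIRE
t=1: input=2 -> V=0 FIRE
t=2: input=2 -> V=0 FIRE
t=3: input=1 -> V=8
t=4: input=1 -> V=0 FIRE
t=5: input=1 -> V=8
t=6: input=1 -> V=0 FIRE
t=7: input=3 -> V=0 FIRE
t=8: input=1 -> V=8
t=9: input=1 -> V=0 FIRE
t=10: input=3 -> V=0 FIRE
t=11: input=2 -> V=0 FIRE
t=12: input=0 -> V=0
t=13: input=1 -> V=8
t=14: input=1 -> V=0 FIRE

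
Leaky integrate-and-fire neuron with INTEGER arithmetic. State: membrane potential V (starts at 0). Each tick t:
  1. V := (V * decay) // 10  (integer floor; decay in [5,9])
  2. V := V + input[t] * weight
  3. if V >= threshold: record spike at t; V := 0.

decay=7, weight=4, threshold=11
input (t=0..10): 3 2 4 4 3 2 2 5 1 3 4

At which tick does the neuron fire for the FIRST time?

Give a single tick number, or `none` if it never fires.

t=0: input=3 -> V=0 FIRE
t=1: input=2 -> V=8
t=2: input=4 -> V=0 FIRE
t=3: input=4 -> V=0 FIRE
t=4: input=3 -> V=0 FIRE
t=5: input=2 -> V=8
t=6: input=2 -> V=0 FIRE
t=7: input=5 -> V=0 FIRE
t=8: input=1 -> V=4
t=9: input=3 -> V=0 FIRE
t=10: input=4 -> V=0 FIRE

Answer: 0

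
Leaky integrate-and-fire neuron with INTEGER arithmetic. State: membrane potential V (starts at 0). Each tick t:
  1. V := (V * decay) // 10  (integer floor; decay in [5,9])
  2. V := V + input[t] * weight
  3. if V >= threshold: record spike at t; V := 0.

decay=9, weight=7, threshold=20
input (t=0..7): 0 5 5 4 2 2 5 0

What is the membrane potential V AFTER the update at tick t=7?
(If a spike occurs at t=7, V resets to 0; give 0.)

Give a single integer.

t=0: input=0 -> V=0
t=1: input=5 -> V=0 FIRE
t=2: input=5 -> V=0 FIRE
t=3: input=4 -> V=0 FIRE
t=4: input=2 -> V=14
t=5: input=2 -> V=0 FIRE
t=6: input=5 -> V=0 FIRE
t=7: input=0 -> V=0

Answer: 0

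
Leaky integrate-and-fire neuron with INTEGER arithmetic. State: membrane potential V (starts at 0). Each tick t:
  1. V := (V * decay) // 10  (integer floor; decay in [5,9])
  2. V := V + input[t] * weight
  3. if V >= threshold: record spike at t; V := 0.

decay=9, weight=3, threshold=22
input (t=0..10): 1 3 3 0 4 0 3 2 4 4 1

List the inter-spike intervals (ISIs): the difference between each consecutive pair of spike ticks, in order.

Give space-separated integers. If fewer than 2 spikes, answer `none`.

Answer: 4

Derivation:
t=0: input=1 -> V=3
t=1: input=3 -> V=11
t=2: input=3 -> V=18
t=3: input=0 -> V=16
t=4: input=4 -> V=0 FIRE
t=5: input=0 -> V=0
t=6: input=3 -> V=9
t=7: input=2 -> V=14
t=8: input=4 -> V=0 FIRE
t=9: input=4 -> V=12
t=10: input=1 -> V=13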